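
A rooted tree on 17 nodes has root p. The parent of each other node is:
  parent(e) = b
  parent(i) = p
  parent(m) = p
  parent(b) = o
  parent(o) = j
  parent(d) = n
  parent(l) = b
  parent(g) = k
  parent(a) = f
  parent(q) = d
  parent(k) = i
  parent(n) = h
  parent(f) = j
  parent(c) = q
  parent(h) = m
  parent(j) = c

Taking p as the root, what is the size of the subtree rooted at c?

8

Descendants of c (including itself): c, j, o, f, b, a, e, l. That's 8.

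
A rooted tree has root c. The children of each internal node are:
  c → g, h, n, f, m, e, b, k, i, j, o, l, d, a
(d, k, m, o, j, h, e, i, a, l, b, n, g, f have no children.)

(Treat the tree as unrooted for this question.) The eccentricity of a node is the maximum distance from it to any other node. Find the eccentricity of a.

2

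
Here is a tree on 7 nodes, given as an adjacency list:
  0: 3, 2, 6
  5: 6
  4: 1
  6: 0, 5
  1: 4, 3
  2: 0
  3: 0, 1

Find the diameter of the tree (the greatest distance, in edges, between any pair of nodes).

5

Starting from 4, a farthest node is 5 at distance 5.
One longest path: 4-1-3-0-6-5.
So the diameter is 5.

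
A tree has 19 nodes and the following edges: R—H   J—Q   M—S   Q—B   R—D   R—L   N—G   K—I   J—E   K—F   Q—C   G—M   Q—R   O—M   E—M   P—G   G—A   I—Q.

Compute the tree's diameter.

8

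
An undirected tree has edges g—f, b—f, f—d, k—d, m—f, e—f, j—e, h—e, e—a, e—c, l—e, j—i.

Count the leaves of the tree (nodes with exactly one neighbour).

9

Degree-1 nodes: a, b, c, g, h, i, k, l, m — 9 of them.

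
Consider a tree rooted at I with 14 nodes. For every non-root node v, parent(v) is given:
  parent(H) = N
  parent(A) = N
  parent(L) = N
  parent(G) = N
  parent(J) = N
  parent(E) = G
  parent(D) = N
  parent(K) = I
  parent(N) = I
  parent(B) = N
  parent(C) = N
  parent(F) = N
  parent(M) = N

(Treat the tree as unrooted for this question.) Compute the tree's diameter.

4

Starting from K, a farthest node is E at distance 4.
One longest path: K-I-N-G-E.
So the diameter is 4.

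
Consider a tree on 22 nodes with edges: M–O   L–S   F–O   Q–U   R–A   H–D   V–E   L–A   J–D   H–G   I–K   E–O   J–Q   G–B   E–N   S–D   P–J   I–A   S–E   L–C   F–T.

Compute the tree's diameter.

BFS from K reaches T last, at distance 8; BFS from T confirms no node is farther.
Path: K - I - A - L - S - E - O - F - T.

8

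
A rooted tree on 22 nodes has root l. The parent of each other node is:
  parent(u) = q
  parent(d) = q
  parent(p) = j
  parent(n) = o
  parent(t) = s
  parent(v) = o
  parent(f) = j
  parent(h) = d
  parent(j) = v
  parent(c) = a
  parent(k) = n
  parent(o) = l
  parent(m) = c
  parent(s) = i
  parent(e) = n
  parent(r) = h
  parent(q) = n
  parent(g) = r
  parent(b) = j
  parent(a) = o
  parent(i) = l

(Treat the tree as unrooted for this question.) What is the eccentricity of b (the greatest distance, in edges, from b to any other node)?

9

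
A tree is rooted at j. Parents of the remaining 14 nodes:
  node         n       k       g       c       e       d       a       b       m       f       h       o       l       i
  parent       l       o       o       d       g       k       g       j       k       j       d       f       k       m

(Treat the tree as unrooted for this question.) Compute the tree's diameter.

6

A longest path is b - j - f - o - k - l - n, with 6 edges.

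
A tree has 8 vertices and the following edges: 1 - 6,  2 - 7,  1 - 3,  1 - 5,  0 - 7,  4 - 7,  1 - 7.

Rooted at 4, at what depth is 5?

3

Climbing from 5 to the root: 5 – 1 – 7 – 4. That's 3 steps.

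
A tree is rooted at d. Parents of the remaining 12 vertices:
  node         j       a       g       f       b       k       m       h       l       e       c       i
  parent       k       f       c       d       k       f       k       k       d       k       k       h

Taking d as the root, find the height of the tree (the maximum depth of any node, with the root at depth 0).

The longest root-to-leaf path is d – f – k – c – g (4 edges).

4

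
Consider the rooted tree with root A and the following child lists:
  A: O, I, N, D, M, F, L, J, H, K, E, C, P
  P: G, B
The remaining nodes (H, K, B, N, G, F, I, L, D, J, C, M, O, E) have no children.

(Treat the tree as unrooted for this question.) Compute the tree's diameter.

A longest path is B - P - A - O, with 3 edges.

3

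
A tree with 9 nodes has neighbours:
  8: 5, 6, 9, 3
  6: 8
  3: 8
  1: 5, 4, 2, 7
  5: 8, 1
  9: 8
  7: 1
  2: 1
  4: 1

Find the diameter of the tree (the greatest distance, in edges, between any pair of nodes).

A longest path is 4 - 1 - 5 - 8 - 9, with 4 edges.

4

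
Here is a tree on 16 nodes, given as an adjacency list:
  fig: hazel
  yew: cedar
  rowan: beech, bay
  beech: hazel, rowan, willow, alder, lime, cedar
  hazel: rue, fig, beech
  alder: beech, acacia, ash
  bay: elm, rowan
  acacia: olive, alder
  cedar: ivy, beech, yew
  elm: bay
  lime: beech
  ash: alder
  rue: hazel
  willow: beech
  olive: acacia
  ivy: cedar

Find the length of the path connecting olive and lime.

4

Walking from olive: olive - acacia - alder - beech - lime. Length 4.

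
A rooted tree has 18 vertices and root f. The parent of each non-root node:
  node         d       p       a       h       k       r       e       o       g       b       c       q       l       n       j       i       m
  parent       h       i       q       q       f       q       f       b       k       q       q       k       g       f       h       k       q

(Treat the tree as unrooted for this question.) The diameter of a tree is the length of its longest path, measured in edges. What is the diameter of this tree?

5

A longest path is n – f – k – q – b – o, with 5 edges.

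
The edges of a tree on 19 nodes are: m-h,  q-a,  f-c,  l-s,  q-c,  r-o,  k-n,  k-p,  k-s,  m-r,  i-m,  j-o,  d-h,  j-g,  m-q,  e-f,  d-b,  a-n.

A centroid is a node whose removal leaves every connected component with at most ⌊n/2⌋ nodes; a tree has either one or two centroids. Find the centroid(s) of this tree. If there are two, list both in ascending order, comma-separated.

q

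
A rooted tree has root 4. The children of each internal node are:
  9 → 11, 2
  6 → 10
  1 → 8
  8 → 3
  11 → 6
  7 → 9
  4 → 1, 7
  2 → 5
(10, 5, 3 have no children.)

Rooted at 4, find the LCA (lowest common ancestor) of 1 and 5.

4

Path 1→root: 1 4; path 5→root: 5 2 9 7 4.
First common node: 4.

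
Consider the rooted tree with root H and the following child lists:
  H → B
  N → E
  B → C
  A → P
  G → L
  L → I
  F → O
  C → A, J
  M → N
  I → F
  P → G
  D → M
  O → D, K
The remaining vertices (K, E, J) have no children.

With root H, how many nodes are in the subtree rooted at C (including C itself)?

C's subtree: {C, J, A, P, G, L, I, F, O, K, D, M, N, E}, size 14.

14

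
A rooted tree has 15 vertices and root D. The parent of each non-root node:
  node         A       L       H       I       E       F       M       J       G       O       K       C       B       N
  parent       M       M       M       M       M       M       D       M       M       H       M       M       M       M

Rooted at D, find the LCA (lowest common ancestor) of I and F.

M

I's ancestor chain is I, M, D and F's is F, M, D; they first meet at M.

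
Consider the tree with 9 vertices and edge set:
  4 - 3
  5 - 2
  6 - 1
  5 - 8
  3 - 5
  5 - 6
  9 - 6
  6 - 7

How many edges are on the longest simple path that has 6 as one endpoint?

A farthest node from 6 is 4.
The path 6-5-3-4 has 3 edges.

3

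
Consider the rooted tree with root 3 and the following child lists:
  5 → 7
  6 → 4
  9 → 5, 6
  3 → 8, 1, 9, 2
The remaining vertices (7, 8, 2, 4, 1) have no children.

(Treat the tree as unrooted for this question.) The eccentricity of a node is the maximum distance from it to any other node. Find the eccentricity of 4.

The node farthest from 4 is 2 (1, 7, 8 also at distance 4), via 4–6–9–3–2 — 4 edges.

4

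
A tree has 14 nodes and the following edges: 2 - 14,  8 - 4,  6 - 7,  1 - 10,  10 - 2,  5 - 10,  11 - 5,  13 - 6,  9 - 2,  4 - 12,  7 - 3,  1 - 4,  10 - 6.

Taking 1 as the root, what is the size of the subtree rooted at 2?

3

The subtree rooted at 2 contains: 2, 14, 9 — 3 nodes.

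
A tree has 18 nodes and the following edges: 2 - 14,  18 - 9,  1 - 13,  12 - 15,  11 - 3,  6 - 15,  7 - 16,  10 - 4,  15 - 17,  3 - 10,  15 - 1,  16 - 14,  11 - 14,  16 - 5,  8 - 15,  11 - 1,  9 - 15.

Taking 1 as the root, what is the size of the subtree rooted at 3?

3

Descendants of 3 (including itself): 3, 10, 4. That's 3.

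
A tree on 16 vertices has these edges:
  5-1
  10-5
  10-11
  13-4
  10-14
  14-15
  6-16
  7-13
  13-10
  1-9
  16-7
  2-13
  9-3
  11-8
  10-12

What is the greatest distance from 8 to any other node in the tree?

6

A farthest node from 8 is 3 (6 also at distance 6).
The path 8–11–10–5–1–9–3 has 6 edges.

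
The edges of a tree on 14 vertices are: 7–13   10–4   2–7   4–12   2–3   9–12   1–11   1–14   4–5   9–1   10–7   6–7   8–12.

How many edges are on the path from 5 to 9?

3

Walking from 5: 5 – 4 – 12 – 9. Length 3.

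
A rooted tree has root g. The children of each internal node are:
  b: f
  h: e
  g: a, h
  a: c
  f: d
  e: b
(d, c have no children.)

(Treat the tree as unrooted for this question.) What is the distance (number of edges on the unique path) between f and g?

f – b – e – h – g: 4 edges.

4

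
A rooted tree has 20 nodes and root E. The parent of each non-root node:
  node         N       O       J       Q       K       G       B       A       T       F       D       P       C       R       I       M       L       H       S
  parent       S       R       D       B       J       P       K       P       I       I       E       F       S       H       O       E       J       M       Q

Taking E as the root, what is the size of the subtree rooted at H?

9

Descendants of H (including itself): H, R, O, I, F, T, P, G, A. That's 9.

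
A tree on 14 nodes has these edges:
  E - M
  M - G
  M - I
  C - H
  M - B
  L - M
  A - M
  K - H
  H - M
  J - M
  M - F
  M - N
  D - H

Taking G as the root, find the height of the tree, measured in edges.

3

K sits deepest: G → M → H → K — 3 edges from the root.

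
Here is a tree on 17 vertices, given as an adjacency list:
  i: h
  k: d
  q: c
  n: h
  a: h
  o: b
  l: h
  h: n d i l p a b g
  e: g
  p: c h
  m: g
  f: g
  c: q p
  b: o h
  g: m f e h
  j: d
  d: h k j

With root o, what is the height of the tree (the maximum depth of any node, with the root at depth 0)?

5

The longest root-to-leaf path is o–b–h–p–c–q (5 edges).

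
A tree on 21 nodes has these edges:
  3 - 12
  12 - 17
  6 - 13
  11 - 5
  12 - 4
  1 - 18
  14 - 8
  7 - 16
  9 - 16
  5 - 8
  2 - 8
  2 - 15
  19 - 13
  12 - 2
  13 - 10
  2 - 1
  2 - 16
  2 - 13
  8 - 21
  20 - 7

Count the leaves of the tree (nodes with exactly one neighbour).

13

The leaves are 3, 4, 6, 9, 10, 11, 14, 15, 17, 18, 19, 20, 21.
That is 13 leaves.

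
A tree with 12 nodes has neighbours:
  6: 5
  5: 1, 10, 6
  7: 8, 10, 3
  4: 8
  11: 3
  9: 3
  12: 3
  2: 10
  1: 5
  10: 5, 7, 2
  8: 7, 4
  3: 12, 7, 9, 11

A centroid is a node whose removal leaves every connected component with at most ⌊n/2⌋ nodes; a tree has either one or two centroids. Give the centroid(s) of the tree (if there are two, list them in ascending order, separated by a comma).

Delete 7: the remaining components have sizes 5, 4, 2. Max 5 ≤ 6, so 7 is a centroid.
Every other node leaves some component of size > 6, so the centroid is unique.

7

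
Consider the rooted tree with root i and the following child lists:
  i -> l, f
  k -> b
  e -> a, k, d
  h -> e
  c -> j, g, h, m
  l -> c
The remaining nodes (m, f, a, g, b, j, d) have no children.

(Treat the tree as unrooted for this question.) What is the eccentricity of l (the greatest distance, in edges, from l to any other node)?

5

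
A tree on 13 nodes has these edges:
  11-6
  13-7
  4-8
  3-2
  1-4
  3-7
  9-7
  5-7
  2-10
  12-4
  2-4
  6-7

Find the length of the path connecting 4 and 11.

5

4 - 2 - 3 - 7 - 6 - 11: 5 edges.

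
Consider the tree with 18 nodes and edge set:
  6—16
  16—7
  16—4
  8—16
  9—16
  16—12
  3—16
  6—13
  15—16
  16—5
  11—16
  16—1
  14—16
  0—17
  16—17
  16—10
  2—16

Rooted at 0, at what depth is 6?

3

0 – 17 – 16 – 6 — 3 edges.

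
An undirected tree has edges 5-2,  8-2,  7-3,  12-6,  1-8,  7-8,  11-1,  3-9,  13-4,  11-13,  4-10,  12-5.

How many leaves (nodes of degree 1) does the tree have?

3

Exactly 3 nodes have a single neighbour: 6, 9, 10.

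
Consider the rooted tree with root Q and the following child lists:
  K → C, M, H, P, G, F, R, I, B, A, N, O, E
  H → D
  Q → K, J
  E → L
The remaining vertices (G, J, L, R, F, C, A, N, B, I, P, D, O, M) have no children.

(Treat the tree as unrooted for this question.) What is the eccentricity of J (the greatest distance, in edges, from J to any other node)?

4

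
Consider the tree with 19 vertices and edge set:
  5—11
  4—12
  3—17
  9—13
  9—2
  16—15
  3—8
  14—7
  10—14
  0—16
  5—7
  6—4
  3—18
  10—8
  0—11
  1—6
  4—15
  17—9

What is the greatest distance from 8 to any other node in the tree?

11

The node farthest from 8 is 1, via 8 – 10 – 14 – 7 – 5 – 11 – 0 – 16 – 15 – 4 – 6 – 1 — 11 edges.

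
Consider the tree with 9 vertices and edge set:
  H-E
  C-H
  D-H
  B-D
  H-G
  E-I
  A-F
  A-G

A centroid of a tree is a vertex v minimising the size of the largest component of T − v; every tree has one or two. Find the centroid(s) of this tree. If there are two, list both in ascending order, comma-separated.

H

Delete H: the remaining components have sizes 3, 2, 2, 1. Max 3 ≤ 4, so H is a centroid.
Every other node leaves some component of size > 4, so the centroid is unique.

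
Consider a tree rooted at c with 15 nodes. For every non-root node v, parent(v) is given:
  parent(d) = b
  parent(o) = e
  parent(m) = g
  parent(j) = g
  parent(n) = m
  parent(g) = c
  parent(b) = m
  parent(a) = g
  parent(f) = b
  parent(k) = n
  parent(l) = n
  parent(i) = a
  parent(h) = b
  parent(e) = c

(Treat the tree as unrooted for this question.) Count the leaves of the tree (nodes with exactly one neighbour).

8

Exactly 8 nodes have a single neighbour: d, f, h, i, j, k, l, o.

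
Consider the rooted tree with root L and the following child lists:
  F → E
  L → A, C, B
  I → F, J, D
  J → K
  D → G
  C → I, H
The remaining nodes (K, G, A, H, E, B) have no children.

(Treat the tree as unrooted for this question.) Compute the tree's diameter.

Starting from E, a farthest node is A at distance 5.
One longest path: E-F-I-C-L-A.
So the diameter is 5.

5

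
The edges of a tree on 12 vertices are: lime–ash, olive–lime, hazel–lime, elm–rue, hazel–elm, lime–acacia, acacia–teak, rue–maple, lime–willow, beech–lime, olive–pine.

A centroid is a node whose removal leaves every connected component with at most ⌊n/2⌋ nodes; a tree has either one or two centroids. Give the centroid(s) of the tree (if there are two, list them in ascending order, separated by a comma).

If lime is removed the pieces have sizes 4, 2, 2, 1, 1, 1, all ≤ ⌊12/2⌋ = 6.
No neighbour of lime does as well, so lime is the unique centroid.

lime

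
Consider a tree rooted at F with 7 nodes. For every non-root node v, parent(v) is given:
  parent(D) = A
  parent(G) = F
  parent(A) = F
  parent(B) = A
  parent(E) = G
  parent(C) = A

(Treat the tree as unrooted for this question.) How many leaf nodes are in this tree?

4

Exactly 4 nodes have a single neighbour: B, C, D, E.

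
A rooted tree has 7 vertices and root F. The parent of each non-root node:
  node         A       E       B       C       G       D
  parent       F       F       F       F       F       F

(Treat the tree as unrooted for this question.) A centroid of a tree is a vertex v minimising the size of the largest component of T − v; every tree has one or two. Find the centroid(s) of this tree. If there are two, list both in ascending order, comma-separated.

Removing F splits the tree into components of sizes 1, 1, 1, 1, 1, 1; the largest is 1 ≤ ⌊7/2⌋ = 3.
Every other node leaves some component of size > 3, so the centroid is unique.

F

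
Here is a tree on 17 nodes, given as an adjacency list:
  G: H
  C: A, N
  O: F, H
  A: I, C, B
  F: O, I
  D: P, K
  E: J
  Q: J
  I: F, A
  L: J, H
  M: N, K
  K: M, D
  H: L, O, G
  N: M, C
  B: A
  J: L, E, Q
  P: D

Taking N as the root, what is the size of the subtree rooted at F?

8

F's subtree: {F, O, H, L, G, J, E, Q}, size 8.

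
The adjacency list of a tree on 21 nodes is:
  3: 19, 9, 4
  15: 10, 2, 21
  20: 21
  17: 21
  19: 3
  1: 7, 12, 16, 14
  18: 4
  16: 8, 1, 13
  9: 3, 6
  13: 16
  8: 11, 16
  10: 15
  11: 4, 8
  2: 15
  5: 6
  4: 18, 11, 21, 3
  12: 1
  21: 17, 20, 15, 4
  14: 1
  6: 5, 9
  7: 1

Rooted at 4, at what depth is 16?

3

Climbing from 16 to the root: 16 → 8 → 11 → 4. That's 3 steps.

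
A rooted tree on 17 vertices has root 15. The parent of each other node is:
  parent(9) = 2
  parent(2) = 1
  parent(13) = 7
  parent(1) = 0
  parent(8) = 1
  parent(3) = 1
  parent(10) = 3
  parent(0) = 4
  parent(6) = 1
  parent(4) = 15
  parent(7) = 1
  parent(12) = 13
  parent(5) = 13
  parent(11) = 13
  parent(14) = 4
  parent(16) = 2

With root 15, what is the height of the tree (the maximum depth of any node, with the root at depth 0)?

6

5 sits deepest: 15–4–0–1–7–13–5 — 6 edges from the root.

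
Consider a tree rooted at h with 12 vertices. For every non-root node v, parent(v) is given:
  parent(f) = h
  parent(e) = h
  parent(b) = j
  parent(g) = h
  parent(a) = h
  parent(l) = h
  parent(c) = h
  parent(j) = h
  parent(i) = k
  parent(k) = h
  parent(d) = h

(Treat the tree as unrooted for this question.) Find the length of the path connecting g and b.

3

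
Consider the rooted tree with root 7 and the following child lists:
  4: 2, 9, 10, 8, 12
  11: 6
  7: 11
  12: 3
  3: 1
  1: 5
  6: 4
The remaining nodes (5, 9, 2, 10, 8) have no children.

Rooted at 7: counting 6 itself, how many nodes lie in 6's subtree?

10

6's subtree: {6, 4, 9, 12, 8, 2, 10, 3, 1, 5}, size 10.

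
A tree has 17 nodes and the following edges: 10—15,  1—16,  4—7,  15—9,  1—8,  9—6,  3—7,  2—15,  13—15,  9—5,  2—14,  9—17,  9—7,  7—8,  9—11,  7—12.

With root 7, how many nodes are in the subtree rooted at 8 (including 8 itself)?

8's subtree: {8, 1, 16}, size 3.

3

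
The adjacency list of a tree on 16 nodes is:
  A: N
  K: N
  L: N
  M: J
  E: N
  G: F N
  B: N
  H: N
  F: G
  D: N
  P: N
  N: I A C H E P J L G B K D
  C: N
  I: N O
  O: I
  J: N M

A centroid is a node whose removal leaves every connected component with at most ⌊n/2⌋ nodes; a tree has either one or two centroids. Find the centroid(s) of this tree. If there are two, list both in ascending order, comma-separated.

N

If N is removed the pieces have sizes 2, 2, 2, 1, 1, 1, 1, 1, 1, 1, 1, 1, all ≤ ⌊16/2⌋ = 8.
No neighbour of N does as well, so N is the unique centroid.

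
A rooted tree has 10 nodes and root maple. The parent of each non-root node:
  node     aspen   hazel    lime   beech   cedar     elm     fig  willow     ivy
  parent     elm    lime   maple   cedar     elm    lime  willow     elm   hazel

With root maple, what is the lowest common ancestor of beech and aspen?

elm

beech's ancestor chain is beech, cedar, elm, lime, maple and aspen's is aspen, elm, lime, maple; they first meet at elm.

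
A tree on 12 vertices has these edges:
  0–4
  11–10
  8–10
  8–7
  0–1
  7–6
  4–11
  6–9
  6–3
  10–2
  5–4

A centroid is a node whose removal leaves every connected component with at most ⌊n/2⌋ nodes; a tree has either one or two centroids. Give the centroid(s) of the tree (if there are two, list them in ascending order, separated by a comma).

10

Delete 10: the remaining components have sizes 5, 5, 1. Max 5 ≤ 6, so 10 is a centroid.
Every other node leaves some component of size > 6, so the centroid is unique.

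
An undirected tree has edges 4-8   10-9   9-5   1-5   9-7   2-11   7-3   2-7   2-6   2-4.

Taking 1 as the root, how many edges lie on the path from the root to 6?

1–5–9–7–2–6 — 5 edges.

5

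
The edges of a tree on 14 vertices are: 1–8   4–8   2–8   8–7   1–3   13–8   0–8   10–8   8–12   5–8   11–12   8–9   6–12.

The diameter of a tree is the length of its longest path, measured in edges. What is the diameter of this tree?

Starting from 6, a farthest node is 3 at distance 4.
One longest path: 6–12–8–1–3.
So the diameter is 4.

4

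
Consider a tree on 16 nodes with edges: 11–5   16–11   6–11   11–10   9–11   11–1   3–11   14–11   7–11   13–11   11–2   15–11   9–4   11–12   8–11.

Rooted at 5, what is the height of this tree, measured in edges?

3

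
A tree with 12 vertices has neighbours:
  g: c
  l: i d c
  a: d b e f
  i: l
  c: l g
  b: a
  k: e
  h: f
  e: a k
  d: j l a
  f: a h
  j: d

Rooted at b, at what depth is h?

b–a–f–h — 3 edges.

3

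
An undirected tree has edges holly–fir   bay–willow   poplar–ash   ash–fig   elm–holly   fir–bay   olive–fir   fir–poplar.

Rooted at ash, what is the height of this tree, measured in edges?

4

The longest root-to-leaf path is ash-poplar-fir-bay-willow (4 edges).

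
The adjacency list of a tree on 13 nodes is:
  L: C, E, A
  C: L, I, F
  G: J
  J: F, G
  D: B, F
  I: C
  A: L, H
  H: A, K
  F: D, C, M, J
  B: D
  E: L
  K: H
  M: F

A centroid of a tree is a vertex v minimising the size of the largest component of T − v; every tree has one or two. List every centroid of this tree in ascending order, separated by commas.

Removing C splits the tree into components of sizes 6, 5, 1; the largest is 6 ≤ ⌊13/2⌋ = 6.
Every other node leaves some component of size > 6, so the centroid is unique.

C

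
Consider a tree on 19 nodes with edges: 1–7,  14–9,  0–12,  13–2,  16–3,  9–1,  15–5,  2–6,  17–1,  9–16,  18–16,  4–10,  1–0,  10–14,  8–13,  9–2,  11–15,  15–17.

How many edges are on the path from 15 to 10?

The path is 15 - 17 - 1 - 9 - 14 - 10, which has 5 edges.

5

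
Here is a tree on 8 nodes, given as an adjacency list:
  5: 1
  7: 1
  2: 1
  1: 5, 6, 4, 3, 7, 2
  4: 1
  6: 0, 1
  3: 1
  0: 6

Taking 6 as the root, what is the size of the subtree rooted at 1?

6

The subtree rooted at 1 contains: 1, 3, 4, 2, 7, 5 — 6 nodes.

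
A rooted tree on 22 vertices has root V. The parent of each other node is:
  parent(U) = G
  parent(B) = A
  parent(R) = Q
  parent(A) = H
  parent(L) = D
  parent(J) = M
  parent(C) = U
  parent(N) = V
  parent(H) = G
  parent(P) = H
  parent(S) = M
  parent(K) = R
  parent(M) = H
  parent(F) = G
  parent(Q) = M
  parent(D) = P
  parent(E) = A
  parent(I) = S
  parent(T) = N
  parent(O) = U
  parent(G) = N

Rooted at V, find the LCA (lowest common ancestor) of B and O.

B's ancestor chain is B, A, H, G, N, V and O's is O, U, G, N, V; they first meet at G.

G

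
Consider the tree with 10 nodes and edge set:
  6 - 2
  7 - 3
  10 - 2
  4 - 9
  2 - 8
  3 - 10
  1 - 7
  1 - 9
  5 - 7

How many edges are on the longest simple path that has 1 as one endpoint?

Distances from 1 peak at 5, attained at 8 (6 also at distance 5).
1–7–3–10–2–8

5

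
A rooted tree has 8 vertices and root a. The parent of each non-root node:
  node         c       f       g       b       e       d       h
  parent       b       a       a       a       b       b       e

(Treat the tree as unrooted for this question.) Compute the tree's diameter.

4

BFS from h reaches f last, at distance 4; BFS from f confirms no node is farther.
Path: h - e - b - a - f.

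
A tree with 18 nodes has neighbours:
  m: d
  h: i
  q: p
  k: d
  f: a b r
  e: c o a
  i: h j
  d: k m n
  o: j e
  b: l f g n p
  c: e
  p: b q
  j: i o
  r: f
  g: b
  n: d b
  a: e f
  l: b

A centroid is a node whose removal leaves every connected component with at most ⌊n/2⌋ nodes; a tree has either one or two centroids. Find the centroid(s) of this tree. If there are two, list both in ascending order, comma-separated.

b, f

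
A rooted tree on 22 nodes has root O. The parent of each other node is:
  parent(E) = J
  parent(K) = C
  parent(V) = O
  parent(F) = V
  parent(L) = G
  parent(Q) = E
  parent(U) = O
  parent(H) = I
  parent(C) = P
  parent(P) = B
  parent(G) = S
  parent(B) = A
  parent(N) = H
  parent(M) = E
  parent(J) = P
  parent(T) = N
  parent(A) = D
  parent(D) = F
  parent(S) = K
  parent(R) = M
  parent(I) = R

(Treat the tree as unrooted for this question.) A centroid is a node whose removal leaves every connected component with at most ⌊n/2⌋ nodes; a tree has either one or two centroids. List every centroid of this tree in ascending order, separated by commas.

Delete P: the remaining components have sizes 9, 7, 5. Max 9 ≤ 11, so P is a centroid.
No neighbour of P does as well, so P is the unique centroid.

P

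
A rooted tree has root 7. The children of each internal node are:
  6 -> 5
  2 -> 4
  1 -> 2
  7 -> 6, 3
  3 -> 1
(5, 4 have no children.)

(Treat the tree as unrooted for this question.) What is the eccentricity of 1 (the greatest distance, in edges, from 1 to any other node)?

4

A farthest node from 1 is 5.
The path 1 – 3 – 7 – 6 – 5 has 4 edges.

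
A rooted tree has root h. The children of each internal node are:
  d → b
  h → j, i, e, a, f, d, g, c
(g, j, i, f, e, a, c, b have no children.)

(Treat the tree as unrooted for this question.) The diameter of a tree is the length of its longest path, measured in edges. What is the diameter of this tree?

Starting from b, a farthest node is c at distance 3.
One longest path: b - d - h - c.
So the diameter is 3.

3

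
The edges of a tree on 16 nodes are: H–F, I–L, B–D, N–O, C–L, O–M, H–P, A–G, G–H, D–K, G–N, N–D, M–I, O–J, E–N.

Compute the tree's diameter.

Starting from C, a farthest node is P at distance 8.
One longest path: C - L - I - M - O - N - G - H - P.
So the diameter is 8.

8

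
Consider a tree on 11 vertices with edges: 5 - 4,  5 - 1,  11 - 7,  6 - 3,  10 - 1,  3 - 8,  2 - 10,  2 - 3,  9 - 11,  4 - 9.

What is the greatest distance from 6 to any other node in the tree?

9

Distances from 6 peak at 9, attained at 7.
6 – 3 – 2 – 10 – 1 – 5 – 4 – 9 – 11 – 7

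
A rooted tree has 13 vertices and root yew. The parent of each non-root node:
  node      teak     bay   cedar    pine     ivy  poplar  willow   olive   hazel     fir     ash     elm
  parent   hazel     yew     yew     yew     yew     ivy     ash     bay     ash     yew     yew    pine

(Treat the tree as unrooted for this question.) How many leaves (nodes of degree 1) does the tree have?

7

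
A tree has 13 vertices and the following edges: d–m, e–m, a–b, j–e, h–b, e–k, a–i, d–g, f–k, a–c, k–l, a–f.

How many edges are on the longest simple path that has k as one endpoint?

4

Distances from k peak at 4, attained at h (g also at distance 4).
k – f – a – b – h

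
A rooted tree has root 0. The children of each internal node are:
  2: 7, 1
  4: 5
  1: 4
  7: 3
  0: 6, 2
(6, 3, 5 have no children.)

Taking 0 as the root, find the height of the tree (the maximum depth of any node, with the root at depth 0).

The longest root-to-leaf path is 0-2-1-4-5 (4 edges).

4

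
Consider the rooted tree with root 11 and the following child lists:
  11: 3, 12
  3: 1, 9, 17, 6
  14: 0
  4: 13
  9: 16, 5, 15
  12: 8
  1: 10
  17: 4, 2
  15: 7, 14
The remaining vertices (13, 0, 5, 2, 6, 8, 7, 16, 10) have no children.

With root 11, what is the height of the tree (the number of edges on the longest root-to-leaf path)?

5

The longest root-to-leaf path is 11 – 3 – 9 – 15 – 14 – 0 (5 edges).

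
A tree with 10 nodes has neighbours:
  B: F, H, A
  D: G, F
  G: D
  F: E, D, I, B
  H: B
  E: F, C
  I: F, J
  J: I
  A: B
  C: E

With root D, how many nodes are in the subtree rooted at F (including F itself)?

8

The subtree rooted at F contains: F, B, I, E, A, H, J, C — 8 nodes.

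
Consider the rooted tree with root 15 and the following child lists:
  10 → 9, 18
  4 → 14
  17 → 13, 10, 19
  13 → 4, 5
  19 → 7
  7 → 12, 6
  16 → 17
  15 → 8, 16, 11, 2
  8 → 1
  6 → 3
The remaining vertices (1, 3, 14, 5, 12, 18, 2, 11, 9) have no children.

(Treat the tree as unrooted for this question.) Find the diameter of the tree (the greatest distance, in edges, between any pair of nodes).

Starting from 3, a farthest node is 1 at distance 8.
One longest path: 3 - 6 - 7 - 19 - 17 - 16 - 15 - 8 - 1.
So the diameter is 8.

8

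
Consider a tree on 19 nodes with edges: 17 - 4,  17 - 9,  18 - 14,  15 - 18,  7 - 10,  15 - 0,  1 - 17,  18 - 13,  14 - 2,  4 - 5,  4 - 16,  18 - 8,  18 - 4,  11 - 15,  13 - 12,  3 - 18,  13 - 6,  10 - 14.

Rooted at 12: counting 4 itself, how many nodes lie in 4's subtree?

4's subtree: {4, 5, 17, 16, 1, 9}, size 6.

6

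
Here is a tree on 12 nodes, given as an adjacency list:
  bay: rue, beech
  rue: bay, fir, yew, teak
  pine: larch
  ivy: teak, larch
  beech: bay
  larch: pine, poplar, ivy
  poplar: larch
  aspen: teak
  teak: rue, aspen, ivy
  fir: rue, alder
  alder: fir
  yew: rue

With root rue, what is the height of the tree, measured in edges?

A deepest node is pine, reached by rue → teak → ivy → larch → pine.
That path has 4 edges, so the height is 4.

4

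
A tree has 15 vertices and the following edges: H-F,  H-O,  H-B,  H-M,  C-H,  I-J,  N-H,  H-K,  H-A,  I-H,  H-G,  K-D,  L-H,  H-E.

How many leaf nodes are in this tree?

The leaves are A, B, C, D, E, F, G, J, L, M, N, O.
That is 12 leaves.

12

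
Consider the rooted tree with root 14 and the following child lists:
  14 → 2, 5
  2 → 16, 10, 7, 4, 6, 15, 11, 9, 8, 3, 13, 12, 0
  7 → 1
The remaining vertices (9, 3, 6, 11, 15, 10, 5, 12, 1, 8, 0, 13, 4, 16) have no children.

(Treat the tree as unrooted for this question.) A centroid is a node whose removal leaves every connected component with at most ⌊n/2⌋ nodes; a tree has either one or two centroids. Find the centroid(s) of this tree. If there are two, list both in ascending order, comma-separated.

If 2 is removed the pieces have sizes 2, 2, 1, 1, 1, 1, 1, 1, 1, 1, 1, 1, 1, 1, all ≤ ⌊17/2⌋ = 8.
No neighbour of 2 does as well, so 2 is the unique centroid.

2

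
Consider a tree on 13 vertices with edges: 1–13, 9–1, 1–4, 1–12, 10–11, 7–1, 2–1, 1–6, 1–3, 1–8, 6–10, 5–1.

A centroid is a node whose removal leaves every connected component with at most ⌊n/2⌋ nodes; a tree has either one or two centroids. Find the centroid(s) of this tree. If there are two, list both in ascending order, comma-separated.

Removing 1 splits the tree into components of sizes 3, 1, 1, 1, 1, 1, 1, 1, 1, 1; the largest is 3 ≤ ⌊13/2⌋ = 6.
Every other node leaves some component of size > 6, so the centroid is unique.

1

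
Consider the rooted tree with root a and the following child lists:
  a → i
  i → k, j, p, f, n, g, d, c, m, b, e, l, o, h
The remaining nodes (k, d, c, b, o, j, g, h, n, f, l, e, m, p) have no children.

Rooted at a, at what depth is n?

2

Path from a to n: a–i–n, which has 2 edges.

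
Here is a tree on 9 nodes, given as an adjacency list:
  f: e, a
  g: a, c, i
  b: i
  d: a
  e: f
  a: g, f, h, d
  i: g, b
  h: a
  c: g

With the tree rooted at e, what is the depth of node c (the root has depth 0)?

4

Path from e to c: e – f – a – g – c, which has 4 edges.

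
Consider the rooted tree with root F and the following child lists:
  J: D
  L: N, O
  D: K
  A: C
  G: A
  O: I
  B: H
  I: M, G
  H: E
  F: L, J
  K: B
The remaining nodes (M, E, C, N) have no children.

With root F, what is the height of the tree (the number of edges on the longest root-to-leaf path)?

6

The longest root-to-leaf path is F–J–D–K–B–H–E (6 edges).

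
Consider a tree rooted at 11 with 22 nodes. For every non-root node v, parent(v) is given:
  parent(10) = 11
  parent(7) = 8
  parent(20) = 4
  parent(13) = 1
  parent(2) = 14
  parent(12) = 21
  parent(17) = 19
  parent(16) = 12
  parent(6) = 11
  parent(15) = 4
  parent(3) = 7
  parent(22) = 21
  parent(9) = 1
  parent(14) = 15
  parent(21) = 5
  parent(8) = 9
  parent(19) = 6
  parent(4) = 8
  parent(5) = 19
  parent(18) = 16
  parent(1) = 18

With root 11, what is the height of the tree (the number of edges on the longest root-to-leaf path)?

14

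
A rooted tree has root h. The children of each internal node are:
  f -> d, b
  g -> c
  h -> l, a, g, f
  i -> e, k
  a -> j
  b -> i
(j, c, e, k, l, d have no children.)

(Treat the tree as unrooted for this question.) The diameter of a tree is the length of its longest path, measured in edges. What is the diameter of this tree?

6

BFS from e reaches j last, at distance 6; BFS from j confirms no node is farther.
Path: e – i – b – f – h – a – j.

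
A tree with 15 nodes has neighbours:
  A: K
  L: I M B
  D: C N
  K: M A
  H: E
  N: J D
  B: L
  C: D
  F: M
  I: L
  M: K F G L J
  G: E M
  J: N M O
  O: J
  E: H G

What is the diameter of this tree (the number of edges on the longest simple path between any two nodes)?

7

BFS from C reaches H last, at distance 7; BFS from H confirms no node is farther.
Path: C–D–N–J–M–G–E–H.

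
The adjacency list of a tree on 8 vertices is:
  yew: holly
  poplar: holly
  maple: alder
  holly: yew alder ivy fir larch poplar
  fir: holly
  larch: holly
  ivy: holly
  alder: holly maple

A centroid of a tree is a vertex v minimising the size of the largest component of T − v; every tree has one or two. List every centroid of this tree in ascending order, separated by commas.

If holly is removed the pieces have sizes 2, 1, 1, 1, 1, 1, all ≤ ⌊8/2⌋ = 4.
No neighbour of holly does as well, so holly is the unique centroid.

holly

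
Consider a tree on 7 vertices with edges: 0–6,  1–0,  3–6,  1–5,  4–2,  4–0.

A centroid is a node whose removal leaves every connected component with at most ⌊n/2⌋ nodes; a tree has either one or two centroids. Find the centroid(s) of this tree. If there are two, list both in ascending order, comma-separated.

0

Delete 0: the remaining components have sizes 2, 2, 2. Max 2 ≤ 3, so 0 is a centroid.
Every other node leaves some component of size > 3, so the centroid is unique.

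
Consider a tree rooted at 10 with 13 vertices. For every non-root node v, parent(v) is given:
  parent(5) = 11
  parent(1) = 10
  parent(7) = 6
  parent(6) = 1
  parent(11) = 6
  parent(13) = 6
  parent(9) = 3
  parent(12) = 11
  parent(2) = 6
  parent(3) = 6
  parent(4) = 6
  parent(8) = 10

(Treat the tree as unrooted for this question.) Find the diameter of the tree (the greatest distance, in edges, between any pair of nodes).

5

BFS from 8 reaches 12 last, at distance 5; BFS from 12 confirms no node is farther.
Path: 8–10–1–6–11–12.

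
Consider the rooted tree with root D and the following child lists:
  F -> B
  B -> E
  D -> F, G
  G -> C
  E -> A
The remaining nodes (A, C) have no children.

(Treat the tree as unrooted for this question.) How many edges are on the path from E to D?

The path is E - B - F - D, which has 3 edges.

3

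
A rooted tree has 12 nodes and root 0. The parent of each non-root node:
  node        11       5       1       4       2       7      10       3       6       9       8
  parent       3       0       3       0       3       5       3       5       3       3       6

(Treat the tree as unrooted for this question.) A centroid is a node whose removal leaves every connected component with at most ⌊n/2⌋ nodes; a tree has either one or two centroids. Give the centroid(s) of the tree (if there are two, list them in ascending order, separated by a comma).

Removing 3 splits the tree into components of sizes 4, 2, 1, 1, 1, 1, 1; the largest is 4 ≤ ⌊12/2⌋ = 6.
Every other node leaves some component of size > 6, so the centroid is unique.

3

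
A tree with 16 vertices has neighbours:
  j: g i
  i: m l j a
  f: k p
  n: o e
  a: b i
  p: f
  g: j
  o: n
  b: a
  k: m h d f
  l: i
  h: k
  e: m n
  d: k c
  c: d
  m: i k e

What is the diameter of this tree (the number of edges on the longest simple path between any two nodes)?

6

A longest path is b - a - i - m - e - n - o, with 6 edges.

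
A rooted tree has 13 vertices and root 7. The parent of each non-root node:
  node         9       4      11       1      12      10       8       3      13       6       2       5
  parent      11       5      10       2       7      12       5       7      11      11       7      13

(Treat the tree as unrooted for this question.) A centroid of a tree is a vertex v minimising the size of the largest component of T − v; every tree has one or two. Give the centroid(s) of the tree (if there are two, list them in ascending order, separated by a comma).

11

If 11 is removed the pieces have sizes 6, 4, 1, 1, all ≤ ⌊13/2⌋ = 6.
No neighbour of 11 does as well, so 11 is the unique centroid.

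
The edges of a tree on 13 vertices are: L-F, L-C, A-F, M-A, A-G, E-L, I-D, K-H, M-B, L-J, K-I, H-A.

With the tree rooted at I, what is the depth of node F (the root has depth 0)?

4

I → K → H → A → F — 4 edges.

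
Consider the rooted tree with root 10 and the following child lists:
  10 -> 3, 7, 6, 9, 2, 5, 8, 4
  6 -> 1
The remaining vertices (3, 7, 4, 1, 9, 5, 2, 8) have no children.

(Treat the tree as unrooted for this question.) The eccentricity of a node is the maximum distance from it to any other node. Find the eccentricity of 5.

3

Distances from 5 peak at 3, attained at 1.
5–10–6–1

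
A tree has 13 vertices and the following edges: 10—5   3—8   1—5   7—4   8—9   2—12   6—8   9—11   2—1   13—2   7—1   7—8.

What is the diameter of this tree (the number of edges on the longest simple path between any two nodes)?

6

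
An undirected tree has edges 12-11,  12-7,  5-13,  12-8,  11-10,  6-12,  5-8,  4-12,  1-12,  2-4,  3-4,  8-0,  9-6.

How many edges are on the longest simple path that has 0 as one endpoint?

4

Distances from 0 peak at 4, attained at 2 (10, 9, 3 also at distance 4).
0-8-12-4-2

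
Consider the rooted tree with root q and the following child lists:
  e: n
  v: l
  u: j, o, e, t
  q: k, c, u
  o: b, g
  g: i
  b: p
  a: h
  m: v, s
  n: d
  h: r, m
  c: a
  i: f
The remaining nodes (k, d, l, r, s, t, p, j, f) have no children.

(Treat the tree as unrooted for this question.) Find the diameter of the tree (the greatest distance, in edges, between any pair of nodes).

Starting from l, a farthest node is f at distance 11.
One longest path: l-v-m-h-a-c-q-u-o-g-i-f.
So the diameter is 11.

11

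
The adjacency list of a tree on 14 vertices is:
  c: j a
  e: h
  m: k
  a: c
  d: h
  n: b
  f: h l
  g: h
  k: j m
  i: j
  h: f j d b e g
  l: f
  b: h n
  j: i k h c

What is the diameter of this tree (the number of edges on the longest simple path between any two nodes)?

BFS from a reaches n last, at distance 5; BFS from n confirms no node is farther.
Path: a – c – j – h – b – n.

5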